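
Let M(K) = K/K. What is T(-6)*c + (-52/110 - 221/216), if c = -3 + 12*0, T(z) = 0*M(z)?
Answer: -17771/11880 ≈ -1.4959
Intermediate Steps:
M(K) = 1
T(z) = 0 (T(z) = 0*1 = 0)
c = -3 (c = -3 + 0 = -3)
T(-6)*c + (-52/110 - 221/216) = 0*(-3) + (-52/110 - 221/216) = 0 + (-52*1/110 - 221*1/216) = 0 + (-26/55 - 221/216) = 0 - 17771/11880 = -17771/11880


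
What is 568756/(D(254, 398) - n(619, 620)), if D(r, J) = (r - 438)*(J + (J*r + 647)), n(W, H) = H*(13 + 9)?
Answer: -142189/4701712 ≈ -0.030242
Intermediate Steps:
n(W, H) = 22*H (n(W, H) = H*22 = 22*H)
D(r, J) = (-438 + r)*(647 + J + J*r) (D(r, J) = (-438 + r)*(J + (647 + J*r)) = (-438 + r)*(647 + J + J*r))
568756/(D(254, 398) - n(619, 620)) = 568756/((-283386 - 438*398 + 647*254 + 398*254² - 437*398*254) - 22*620) = 568756/((-283386 - 174324 + 164338 + 398*64516 - 44177204) - 1*13640) = 568756/((-283386 - 174324 + 164338 + 25677368 - 44177204) - 13640) = 568756/(-18793208 - 13640) = 568756/(-18806848) = 568756*(-1/18806848) = -142189/4701712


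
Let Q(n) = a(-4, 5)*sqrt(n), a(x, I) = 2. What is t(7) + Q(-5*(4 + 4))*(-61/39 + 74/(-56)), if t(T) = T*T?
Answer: 49 - 3151*I*sqrt(10)/273 ≈ 49.0 - 36.499*I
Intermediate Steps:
Q(n) = 2*sqrt(n)
t(T) = T**2
t(7) + Q(-5*(4 + 4))*(-61/39 + 74/(-56)) = 7**2 + (2*sqrt(-5*(4 + 4)))*(-61/39 + 74/(-56)) = 49 + (2*sqrt(-5*8))*(-61*1/39 + 74*(-1/56)) = 49 + (2*sqrt(-40))*(-61/39 - 37/28) = 49 + (2*(2*I*sqrt(10)))*(-3151/1092) = 49 + (4*I*sqrt(10))*(-3151/1092) = 49 - 3151*I*sqrt(10)/273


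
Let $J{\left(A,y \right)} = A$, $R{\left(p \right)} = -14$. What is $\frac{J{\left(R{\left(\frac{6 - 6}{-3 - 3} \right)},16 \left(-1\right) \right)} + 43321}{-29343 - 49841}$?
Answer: $- \frac{43307}{79184} \approx -0.54692$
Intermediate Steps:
$\frac{J{\left(R{\left(\frac{6 - 6}{-3 - 3} \right)},16 \left(-1\right) \right)} + 43321}{-29343 - 49841} = \frac{-14 + 43321}{-29343 - 49841} = \frac{43307}{-79184} = 43307 \left(- \frac{1}{79184}\right) = - \frac{43307}{79184}$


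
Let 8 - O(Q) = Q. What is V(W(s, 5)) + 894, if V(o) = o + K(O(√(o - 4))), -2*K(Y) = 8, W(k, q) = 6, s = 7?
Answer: 896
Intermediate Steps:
O(Q) = 8 - Q
K(Y) = -4 (K(Y) = -½*8 = -4)
V(o) = -4 + o (V(o) = o - 4 = -4 + o)
V(W(s, 5)) + 894 = (-4 + 6) + 894 = 2 + 894 = 896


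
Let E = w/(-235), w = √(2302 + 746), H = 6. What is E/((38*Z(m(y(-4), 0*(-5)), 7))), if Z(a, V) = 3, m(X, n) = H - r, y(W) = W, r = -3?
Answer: -√762/13395 ≈ -0.0020608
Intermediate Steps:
m(X, n) = 9 (m(X, n) = 6 - 1*(-3) = 6 + 3 = 9)
w = 2*√762 (w = √3048 = 2*√762 ≈ 55.209)
E = -2*√762/235 (E = (2*√762)/(-235) = (2*√762)*(-1/235) = -2*√762/235 ≈ -0.23493)
E/((38*Z(m(y(-4), 0*(-5)), 7))) = (-2*√762/235)/((38*3)) = -2*√762/235/114 = -2*√762/235*(1/114) = -√762/13395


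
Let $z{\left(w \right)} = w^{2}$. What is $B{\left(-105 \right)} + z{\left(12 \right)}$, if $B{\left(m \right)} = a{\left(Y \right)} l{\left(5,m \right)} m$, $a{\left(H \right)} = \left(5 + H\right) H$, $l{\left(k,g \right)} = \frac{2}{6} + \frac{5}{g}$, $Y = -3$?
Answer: $324$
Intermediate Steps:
$l{\left(k,g \right)} = \frac{1}{3} + \frac{5}{g}$ ($l{\left(k,g \right)} = 2 \cdot \frac{1}{6} + \frac{5}{g} = \frac{1}{3} + \frac{5}{g}$)
$a{\left(H \right)} = H \left(5 + H\right)$
$B{\left(m \right)} = -30 - 2 m$ ($B{\left(m \right)} = - 3 \left(5 - 3\right) \frac{15 + m}{3 m} m = \left(-3\right) 2 \frac{15 + m}{3 m} m = - 6 \frac{15 + m}{3 m} m = - \frac{2 \left(15 + m\right)}{m} m = -30 - 2 m$)
$B{\left(-105 \right)} + z{\left(12 \right)} = \left(-30 - -210\right) + 12^{2} = \left(-30 + 210\right) + 144 = 180 + 144 = 324$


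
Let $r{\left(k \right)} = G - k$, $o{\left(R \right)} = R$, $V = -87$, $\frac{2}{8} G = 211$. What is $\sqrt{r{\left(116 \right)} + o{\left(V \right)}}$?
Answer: $\sqrt{641} \approx 25.318$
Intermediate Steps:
$G = 844$ ($G = 4 \cdot 211 = 844$)
$r{\left(k \right)} = 844 - k$
$\sqrt{r{\left(116 \right)} + o{\left(V \right)}} = \sqrt{\left(844 - 116\right) - 87} = \sqrt{728 - 87} = \sqrt{641}$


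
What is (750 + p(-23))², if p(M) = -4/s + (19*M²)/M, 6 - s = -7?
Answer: 16524225/169 ≈ 97777.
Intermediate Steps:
s = 13 (s = 6 - 1*(-7) = 6 + 7 = 13)
p(M) = -4/13 + 19*M (p(M) = -4/13 + (19*M²)/M = -4*1/13 + 19*M = -4/13 + 19*M)
(750 + p(-23))² = (750 + (-4/13 + 19*(-23)))² = (750 + (-4/13 - 437))² = (750 - 5685/13)² = (4065/13)² = 16524225/169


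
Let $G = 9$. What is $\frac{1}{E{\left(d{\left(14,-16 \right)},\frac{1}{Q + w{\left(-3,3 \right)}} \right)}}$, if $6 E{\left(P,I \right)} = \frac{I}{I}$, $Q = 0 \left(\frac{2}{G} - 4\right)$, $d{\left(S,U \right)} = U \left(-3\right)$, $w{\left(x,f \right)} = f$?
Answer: $6$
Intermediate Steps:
$d{\left(S,U \right)} = - 3 U$
$Q = 0$ ($Q = 0 \left(\frac{2}{9} - 4\right) = 0 \left(- \frac{34}{9}\right) = 0$)
$E{\left(P,I \right)} = \frac{1}{6}$ ($E{\left(P,I \right)} = \frac{I \frac{1}{I}}{6} = \frac{1}{6} \cdot 1 = \frac{1}{6}$)
$\frac{1}{E{\left(d{\left(14,-16 \right)},\frac{1}{Q + w{\left(-3,3 \right)}} \right)}} = \frac{1}{\frac{1}{6}} = 6$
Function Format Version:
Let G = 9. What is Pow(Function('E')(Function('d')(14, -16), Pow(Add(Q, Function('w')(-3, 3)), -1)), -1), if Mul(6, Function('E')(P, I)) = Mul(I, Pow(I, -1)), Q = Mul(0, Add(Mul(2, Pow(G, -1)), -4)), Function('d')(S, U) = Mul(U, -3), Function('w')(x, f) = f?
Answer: 6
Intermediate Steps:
Function('d')(S, U) = Mul(-3, U)
Q = 0 (Q = Mul(0, Add(Mul(2, Pow(9, -1)), -4)) = Mul(0, Add(Mul(2, Rational(1, 9)), -4)) = Mul(0, Add(Rational(2, 9), -4)) = Mul(0, Rational(-34, 9)) = 0)
Function('E')(P, I) = Rational(1, 6) (Function('E')(P, I) = Mul(Rational(1, 6), Mul(I, Pow(I, -1))) = Mul(Rational(1, 6), 1) = Rational(1, 6))
Pow(Function('E')(Function('d')(14, -16), Pow(Add(Q, Function('w')(-3, 3)), -1)), -1) = Pow(Rational(1, 6), -1) = 6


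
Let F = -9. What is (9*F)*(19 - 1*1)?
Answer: -1458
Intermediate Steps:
(9*F)*(19 - 1*1) = (9*(-9))*(19 - 1*1) = -81*(19 - 1) = -81*18 = -1458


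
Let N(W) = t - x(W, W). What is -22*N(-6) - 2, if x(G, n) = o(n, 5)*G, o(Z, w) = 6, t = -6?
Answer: -662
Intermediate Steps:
x(G, n) = 6*G
N(W) = -6 - 6*W
-22*N(-6) - 2 = -22*(-6 - 6*(-6)) - 2 = -22*(-6 + 36) - 2 = -22*30 - 2 = -660 - 2 = -662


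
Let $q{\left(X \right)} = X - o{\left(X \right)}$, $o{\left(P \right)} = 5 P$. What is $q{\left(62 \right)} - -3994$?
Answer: $3746$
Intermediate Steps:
$q{\left(X \right)} = - 4 X$ ($q{\left(X \right)} = X - 5 X = - 4 X$)
$q{\left(62 \right)} - -3994 = \left(-4\right) 62 - -3994 = -248 + 3994 = 3746$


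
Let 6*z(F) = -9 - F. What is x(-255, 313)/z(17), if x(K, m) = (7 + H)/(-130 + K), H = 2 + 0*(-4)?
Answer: 27/5005 ≈ 0.0053946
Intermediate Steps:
H = 2 (H = 2 + 0 = 2)
x(K, m) = 9/(-130 + K) (x(K, m) = (7 + 2)/(-130 + K) = 9/(-130 + K))
z(F) = -3/2 - F/6 (z(F) = (-9 - F)/6 = -3/2 - F/6)
x(-255, 313)/z(17) = (9/(-130 - 255))/(-3/2 - ⅙*17) = (9/(-385))/(-3/2 - 17/6) = (9*(-1/385))/(-13/3) = -9/385*(-3/13) = 27/5005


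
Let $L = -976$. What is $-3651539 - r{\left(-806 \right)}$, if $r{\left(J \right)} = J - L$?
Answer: $-3651709$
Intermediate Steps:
$r{\left(J \right)} = 976 + J$ ($r{\left(J \right)} = J - -976 = J + 976 = 976 + J$)
$-3651539 - r{\left(-806 \right)} = -3651539 - \left(976 - 806\right) = -3651539 - 170 = -3651709$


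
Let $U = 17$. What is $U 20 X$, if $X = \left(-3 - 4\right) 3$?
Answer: $-7140$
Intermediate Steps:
$X = -21$ ($X = \left(-3 - 4\right) 3 = \left(-7\right) 3 = -21$)
$U 20 X = 17 \cdot 20 \left(-21\right) = 340 \left(-21\right) = -7140$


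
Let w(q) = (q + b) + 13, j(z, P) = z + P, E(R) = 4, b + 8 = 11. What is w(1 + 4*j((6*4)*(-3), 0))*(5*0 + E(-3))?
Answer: -1084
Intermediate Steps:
b = 3 (b = -8 + 11 = 3)
j(z, P) = P + z
w(q) = 16 + q (w(q) = (q + 3) + 13 = (3 + q) + 13 = 16 + q)
w(1 + 4*j((6*4)*(-3), 0))*(5*0 + E(-3)) = (16 + (1 + 4*(0 + (6*4)*(-3))))*(5*0 + 4) = (16 + (1 + 4*(0 + 24*(-3))))*(0 + 4) = (16 + (1 + 4*(0 - 72)))*4 = (16 + (1 + 4*(-72)))*4 = (16 + (1 - 288))*4 = (16 - 287)*4 = -271*4 = -1084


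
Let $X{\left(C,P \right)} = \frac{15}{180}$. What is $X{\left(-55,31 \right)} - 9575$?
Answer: $- \frac{114899}{12} \approx -9574.9$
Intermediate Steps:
$X{\left(C,P \right)} = \frac{1}{12}$ ($X{\left(C,P \right)} = 15 \cdot \frac{1}{180} = \frac{1}{12}$)
$X{\left(-55,31 \right)} - 9575 = \frac{1}{12} - 9575 = - \frac{114899}{12}$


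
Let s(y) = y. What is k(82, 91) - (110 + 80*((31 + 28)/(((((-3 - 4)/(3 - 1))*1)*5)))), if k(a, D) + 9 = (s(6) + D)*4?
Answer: 3771/7 ≈ 538.71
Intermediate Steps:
k(a, D) = 15 + 4*D (k(a, D) = -9 + (6 + D)*4 = -9 + (24 + 4*D) = 15 + 4*D)
k(82, 91) - (110 + 80*((31 + 28)/(((((-3 - 4)/(3 - 1))*1)*5)))) = (15 + 4*91) - (110 + 80*((31 + 28)/(((((-3 - 4)/(3 - 1))*1)*5)))) = (15 + 364) - (110 + 80*(59/(((-7/2*1)*5)))) = 379 - (110 + 80*(59/(((-7*½*1)*5)))) = 379 - (110 + 80*(59/((-7/2*1*5)))) = 379 - (110 + 80*(59/((-7/2*5)))) = 379 - (110 + 80*(59/(-35/2))) = 379 - (110 + 80*(59*(-2/35))) = 379 - (110 + 80*(-118/35)) = 379 - (110 - 1888/7) = 379 - 1*(-1118/7) = 379 + 1118/7 = 3771/7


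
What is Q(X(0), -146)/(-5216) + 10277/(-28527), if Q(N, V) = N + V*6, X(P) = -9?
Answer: -28358437/148796832 ≈ -0.19058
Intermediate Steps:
Q(N, V) = N + 6*V
Q(X(0), -146)/(-5216) + 10277/(-28527) = (-9 + 6*(-146))/(-5216) + 10277/(-28527) = (-9 - 876)*(-1/5216) + 10277*(-1/28527) = -885*(-1/5216) - 10277/28527 = 885/5216 - 10277/28527 = -28358437/148796832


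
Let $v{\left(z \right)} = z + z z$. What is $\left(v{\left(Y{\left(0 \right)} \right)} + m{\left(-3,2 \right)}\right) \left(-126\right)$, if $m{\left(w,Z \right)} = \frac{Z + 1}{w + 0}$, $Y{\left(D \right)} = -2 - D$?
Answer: $-126$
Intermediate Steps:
$v{\left(z \right)} = z + z^{2}$
$m{\left(w,Z \right)} = \frac{1 + Z}{w}$
$\left(v{\left(Y{\left(0 \right)} \right)} + m{\left(-3,2 \right)}\right) \left(-126\right) = \left(\left(-2 - 0\right) \left(1 - 2\right) + \frac{1 + 2}{-3}\right) \left(-126\right) = \left(\left(-2 + 0\right) \left(1 + \left(-2 + 0\right)\right) - 1\right) \left(-126\right) = \left(- 2 \left(1 - 2\right) - 1\right) \left(-126\right) = \left(\left(-2\right) \left(-1\right) - 1\right) \left(-126\right) = \left(2 - 1\right) \left(-126\right) = 1 \left(-126\right) = -126$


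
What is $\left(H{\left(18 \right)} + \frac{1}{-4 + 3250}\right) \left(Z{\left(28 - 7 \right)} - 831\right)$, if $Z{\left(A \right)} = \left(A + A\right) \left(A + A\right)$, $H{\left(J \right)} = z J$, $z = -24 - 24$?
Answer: $- \frac{872212873}{1082} \approx -8.0611 \cdot 10^{5}$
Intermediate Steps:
$z = -48$
$H{\left(J \right)} = - 48 J$
$Z{\left(A \right)} = 4 A^{2}$ ($Z{\left(A \right)} = 2 A 2 A = 4 A^{2}$)
$\left(H{\left(18 \right)} + \frac{1}{-4 + 3250}\right) \left(Z{\left(28 - 7 \right)} - 831\right) = \left(\left(-48\right) 18 + \frac{1}{-4 + 3250}\right) \left(4 \left(28 - 7\right)^{2} - 831\right) = \left(-864 + \frac{1}{3246}\right) \left(4 \cdot 21^{2} - 831\right) = \left(-864 + \frac{1}{3246}\right) \left(4 \cdot 441 - 831\right) = - \frac{2804543 \left(1764 - 831\right)}{3246} = \left(- \frac{2804543}{3246}\right) 933 = - \frac{872212873}{1082}$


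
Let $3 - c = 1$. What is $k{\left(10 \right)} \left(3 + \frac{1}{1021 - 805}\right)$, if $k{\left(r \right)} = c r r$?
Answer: $\frac{16225}{27} \approx 600.93$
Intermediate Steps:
$c = 2$ ($c = 3 - 1 = 2$)
$k{\left(r \right)} = 2 r^{2}$ ($k{\left(r \right)} = 2 r r = 2 r^{2}$)
$k{\left(10 \right)} \left(3 + \frac{1}{1021 - 805}\right) = 2 \cdot 10^{2} \left(3 + \frac{1}{1021 - 805}\right) = 2 \cdot 100 \left(3 + \frac{1}{216}\right) = 200 \left(3 + \frac{1}{216}\right) = 200 \cdot \frac{649}{216} = \frac{16225}{27}$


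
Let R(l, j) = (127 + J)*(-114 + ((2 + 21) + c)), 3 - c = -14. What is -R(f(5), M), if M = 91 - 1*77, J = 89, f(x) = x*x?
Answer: 15984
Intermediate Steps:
c = 17 (c = 3 - 1*(-14) = 3 + 14 = 17)
f(x) = x²
M = 14 (M = 91 - 77 = 14)
R(l, j) = -15984 (R(l, j) = (127 + 89)*(-114 + ((2 + 21) + 17)) = 216*(-114 + (23 + 17)) = 216*(-114 + 40) = 216*(-74) = -15984)
-R(f(5), M) = -1*(-15984) = 15984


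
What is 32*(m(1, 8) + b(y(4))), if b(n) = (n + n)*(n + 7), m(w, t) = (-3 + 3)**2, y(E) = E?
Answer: 2816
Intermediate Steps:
m(w, t) = 0 (m(w, t) = 0**2 = 0)
b(n) = 2*n*(7 + n) (b(n) = (2*n)*(7 + n) = 2*n*(7 + n))
32*(m(1, 8) + b(y(4))) = 32*(0 + 2*4*(7 + 4)) = 32*(0 + 2*4*11) = 32*(0 + 88) = 32*88 = 2816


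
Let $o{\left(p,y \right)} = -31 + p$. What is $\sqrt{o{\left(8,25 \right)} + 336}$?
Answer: $\sqrt{313} \approx 17.692$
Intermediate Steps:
$\sqrt{o{\left(8,25 \right)} + 336} = \sqrt{\left(-31 + 8\right) + 336} = \sqrt{-23 + 336} = \sqrt{313}$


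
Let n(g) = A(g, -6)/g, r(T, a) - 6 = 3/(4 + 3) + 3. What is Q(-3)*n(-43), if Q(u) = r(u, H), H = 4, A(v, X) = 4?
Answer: -264/301 ≈ -0.87708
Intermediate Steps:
r(T, a) = 66/7 (r(T, a) = 6 + (3/(4 + 3) + 3) = 6 + (3/7 + 3) = 6 + 24/7 = 66/7)
n(g) = 4/g
Q(u) = 66/7
Q(-3)*n(-43) = 66*(4/(-43))/7 = 66*(4*(-1/43))/7 = (66/7)*(-4/43) = -264/301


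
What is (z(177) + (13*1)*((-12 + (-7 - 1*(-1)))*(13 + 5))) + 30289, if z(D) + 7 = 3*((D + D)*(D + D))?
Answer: 402018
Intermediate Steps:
z(D) = -7 + 12*D² (z(D) = -7 + 3*((D + D)*(D + D)) = -7 + 3*((2*D)*(2*D)) = -7 + 3*(4*D²) = -7 + 12*D²)
(z(177) + (13*1)*((-12 + (-7 - 1*(-1)))*(13 + 5))) + 30289 = ((-7 + 12*177²) + (13*1)*((-12 + (-7 - 1*(-1)))*(13 + 5))) + 30289 = ((-7 + 12*31329) + 13*((-12 + (-7 + 1))*18)) + 30289 = ((-7 + 375948) + 13*((-12 - 6)*18)) + 30289 = (375941 + 13*(-18*18)) + 30289 = (375941 + 13*(-324)) + 30289 = (375941 - 4212) + 30289 = 371729 + 30289 = 402018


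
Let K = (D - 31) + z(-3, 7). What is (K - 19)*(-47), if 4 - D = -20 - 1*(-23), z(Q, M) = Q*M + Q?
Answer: 3431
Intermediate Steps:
z(Q, M) = Q + M*Q (z(Q, M) = M*Q + Q = Q + M*Q)
D = 1 (D = 4 - (-20 - 1*(-23)) = 4 - (-20 + 23) = 4 - 1*3 = 4 - 3 = 1)
K = -54 (K = (1 - 31) - 3*(1 + 7) = -30 - 3*8 = -30 - 24 = -54)
(K - 19)*(-47) = (-54 - 19)*(-47) = -73*(-47) = 3431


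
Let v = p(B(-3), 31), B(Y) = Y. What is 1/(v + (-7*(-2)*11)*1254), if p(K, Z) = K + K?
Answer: 1/193110 ≈ 5.1784e-6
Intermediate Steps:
p(K, Z) = 2*K
v = -6 (v = 2*(-3) = -6)
1/(v + (-7*(-2)*11)*1254) = 1/(-6 + (-7*(-2)*11)*1254) = 1/(-6 + (14*11)*1254) = 1/(-6 + 154*1254) = 1/(-6 + 193116) = 1/193110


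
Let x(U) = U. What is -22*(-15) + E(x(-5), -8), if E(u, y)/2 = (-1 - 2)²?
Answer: 348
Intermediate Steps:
E(u, y) = 18 (E(u, y) = 2*(-1 - 2)² = 2*(-3)² = 2*9 = 18)
-22*(-15) + E(x(-5), -8) = -22*(-15) + 18 = 330 + 18 = 348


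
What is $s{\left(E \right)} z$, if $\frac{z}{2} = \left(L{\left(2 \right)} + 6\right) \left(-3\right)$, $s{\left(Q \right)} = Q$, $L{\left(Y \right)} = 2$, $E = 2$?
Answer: $-96$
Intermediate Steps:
$z = -48$ ($z = 2 \left(2 + 6\right) \left(-3\right) = 2 \cdot 8 \left(-3\right) = 2 \left(-24\right) = -48$)
$s{\left(E \right)} z = 2 \left(-48\right) = -96$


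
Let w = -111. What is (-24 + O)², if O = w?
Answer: 18225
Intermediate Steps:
O = -111
(-24 + O)² = (-24 - 111)² = (-135)² = 18225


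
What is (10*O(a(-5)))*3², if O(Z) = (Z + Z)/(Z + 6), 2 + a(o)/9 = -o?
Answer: 1620/11 ≈ 147.27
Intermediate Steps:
a(o) = -18 - 9*o (a(o) = -18 + 9*(-o) = -18 - 9*o)
O(Z) = 2*Z/(6 + Z) (O(Z) = (2*Z)/(6 + Z) = 2*Z/(6 + Z))
(10*O(a(-5)))*3² = (10*(2*(-18 - 9*(-5))/(6 + (-18 - 9*(-5)))))*3² = (10*(2*(-18 + 45)/(6 + (-18 + 45))))*9 = (10*(2*27/(6 + 27)))*9 = (10*(2*27/33))*9 = (10*(2*27*(1/33)))*9 = (10*(18/11))*9 = (180/11)*9 = 1620/11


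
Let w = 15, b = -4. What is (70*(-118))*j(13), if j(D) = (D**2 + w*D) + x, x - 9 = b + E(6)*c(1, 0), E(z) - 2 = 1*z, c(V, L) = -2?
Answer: -2915780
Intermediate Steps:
E(z) = 2 + z (E(z) = 2 + 1*z = 2 + z)
x = -11 (x = 9 + (-4 + (2 + 6)*(-2)) = 9 + (-4 + 8*(-2)) = 9 + (-4 - 16) = 9 - 20 = -11)
j(D) = -11 + D**2 + 15*D (j(D) = (D**2 + 15*D) - 11 = -11 + D**2 + 15*D)
(70*(-118))*j(13) = (70*(-118))*(-11 + 13**2 + 15*13) = -8260*(-11 + 169 + 195) = -8260*353 = -2915780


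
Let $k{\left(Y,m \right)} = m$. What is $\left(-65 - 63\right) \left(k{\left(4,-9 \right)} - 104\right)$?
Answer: $14464$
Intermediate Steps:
$\left(-65 - 63\right) \left(k{\left(4,-9 \right)} - 104\right) = \left(-65 - 63\right) \left(-9 - 104\right) = \left(-65 - 63\right) \left(-113\right) = \left(-128\right) \left(-113\right) = 14464$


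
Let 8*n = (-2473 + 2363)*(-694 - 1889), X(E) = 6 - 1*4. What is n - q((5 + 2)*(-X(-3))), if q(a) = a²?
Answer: 141281/4 ≈ 35320.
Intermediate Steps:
X(E) = 2 (X(E) = 6 - 4 = 2)
n = 142065/4 (n = ((-2473 + 2363)*(-694 - 1889))/8 = (-110*(-2583))/8 = (⅛)*284130 = 142065/4 ≈ 35516.)
n - q((5 + 2)*(-X(-3))) = 142065/4 - ((5 + 2)*(-1*2))² = 142065/4 - (7*(-2))² = 142065/4 - 1*(-14)² = 142065/4 - 1*196 = 142065/4 - 196 = 141281/4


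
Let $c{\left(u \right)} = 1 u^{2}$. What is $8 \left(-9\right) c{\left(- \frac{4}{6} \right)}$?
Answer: $-32$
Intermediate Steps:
$c{\left(u \right)} = u^{2}$
$8 \left(-9\right) c{\left(- \frac{4}{6} \right)} = 8 \left(-9\right) \left(- \frac{4}{6}\right)^{2} = - 72 \left(\left(-4\right) \frac{1}{6}\right)^{2} = - 72 \left(- \frac{2}{3}\right)^{2} = \left(-72\right) \frac{4}{9} = -32$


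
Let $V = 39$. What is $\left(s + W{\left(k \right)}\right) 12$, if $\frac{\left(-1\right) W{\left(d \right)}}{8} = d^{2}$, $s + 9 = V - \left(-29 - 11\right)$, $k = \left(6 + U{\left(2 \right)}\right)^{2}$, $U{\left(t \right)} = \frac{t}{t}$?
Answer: $-229656$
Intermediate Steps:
$U{\left(t \right)} = 1$
$k = 49$ ($k = \left(6 + 1\right)^{2} = 7^{2} = 49$)
$s = 70$ ($s = -9 + \left(39 - \left(-29 - 11\right)\right) = -9 + \left(39 - -40\right) = -9 + \left(39 + 40\right) = -9 + 79 = 70$)
$W{\left(d \right)} = - 8 d^{2}$
$\left(s + W{\left(k \right)}\right) 12 = \left(70 - 8 \cdot 49^{2}\right) 12 = \left(70 - 19208\right) 12 = \left(-19138\right) 12 = -229656$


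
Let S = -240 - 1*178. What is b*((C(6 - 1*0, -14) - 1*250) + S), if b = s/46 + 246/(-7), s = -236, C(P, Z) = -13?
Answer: 4415604/161 ≈ 27426.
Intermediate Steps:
S = -418 (S = -240 - 178 = -418)
b = -6484/161 (b = -236/46 + 246/(-7) = -236*1/46 + 246*(-1/7) = -118/23 - 246/7 = -6484/161 ≈ -40.273)
b*((C(6 - 1*0, -14) - 1*250) + S) = -6484*((-13 - 1*250) - 418)/161 = -6484*((-13 - 250) - 418)/161 = -6484*(-263 - 418)/161 = -6484/161*(-681) = 4415604/161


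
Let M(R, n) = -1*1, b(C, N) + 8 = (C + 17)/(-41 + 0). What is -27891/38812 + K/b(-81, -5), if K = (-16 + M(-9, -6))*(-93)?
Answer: -210266323/853864 ≈ -246.25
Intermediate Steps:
b(C, N) = -345/41 - C/41 (b(C, N) = -8 + (C + 17)/(-41 + 0) = -8 + (17 + C)/(-41) = -8 + (17 + C)*(-1/41) = -8 + (-17/41 - C/41) = -345/41 - C/41)
M(R, n) = -1
K = 1581 (K = (-16 - 1)*(-93) = -17*(-93) = 1581)
-27891/38812 + K/b(-81, -5) = -27891/38812 + 1581/(-345/41 - 1/41*(-81)) = -27891*1/38812 + 1581/(-345/41 + 81/41) = -27891/38812 + 1581/(-264/41) = -27891/38812 + 1581*(-41/264) = -27891/38812 - 21607/88 = -210266323/853864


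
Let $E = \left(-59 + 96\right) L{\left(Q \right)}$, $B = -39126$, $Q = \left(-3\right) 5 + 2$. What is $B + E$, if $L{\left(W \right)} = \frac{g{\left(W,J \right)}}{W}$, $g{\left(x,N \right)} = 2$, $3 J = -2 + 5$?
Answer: $- \frac{508712}{13} \approx -39132.0$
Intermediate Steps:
$Q = -13$ ($Q = -15 + 2 = -13$)
$J = 1$ ($J = \frac{-2 + 5}{3} = \frac{1}{3} \cdot 3 = 1$)
$L{\left(W \right)} = \frac{2}{W}$
$E = - \frac{74}{13}$ ($E = \left(-59 + 96\right) \frac{2}{-13} = 37 \cdot 2 \left(- \frac{1}{13}\right) = 37 \left(- \frac{2}{13}\right) = - \frac{74}{13} \approx -5.6923$)
$B + E = -39126 - \frac{74}{13} = - \frac{508712}{13}$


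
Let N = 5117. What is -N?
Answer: -5117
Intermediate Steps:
-N = -1*5117 = -5117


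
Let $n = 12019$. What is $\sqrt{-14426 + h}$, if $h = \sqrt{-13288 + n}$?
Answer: $\sqrt{-14426 + 3 i \sqrt{141}} \approx 0.1483 + 120.11 i$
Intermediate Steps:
$h = 3 i \sqrt{141}$ ($h = \sqrt{-13288 + 12019} = \sqrt{-1269} = 3 i \sqrt{141} \approx 35.623 i$)
$\sqrt{-14426 + h} = \sqrt{-14426 + 3 i \sqrt{141}}$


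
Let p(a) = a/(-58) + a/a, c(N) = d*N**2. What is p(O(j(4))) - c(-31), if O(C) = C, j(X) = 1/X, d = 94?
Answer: -20957257/232 ≈ -90333.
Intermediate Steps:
j(X) = 1/X
c(N) = 94*N**2
p(a) = 1 - a/58 (p(a) = a*(-1/58) + 1 = -a/58 + 1 = 1 - a/58)
p(O(j(4))) - c(-31) = (1 - 1/58/4) - 94*(-31)**2 = (1 - 1/58*1/4) - 94*961 = (1 - 1/232) - 1*90334 = 231/232 - 90334 = -20957257/232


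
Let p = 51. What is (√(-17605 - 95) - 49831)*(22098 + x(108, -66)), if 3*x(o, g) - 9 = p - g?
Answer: -1103258340 + 221400*I*√177 ≈ -1.1033e+9 + 2.9455e+6*I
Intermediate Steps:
x(o, g) = 20 - g/3 (x(o, g) = 3 + (51 - g)/3 = 3 + (17 - g/3) = 20 - g/3)
(√(-17605 - 95) - 49831)*(22098 + x(108, -66)) = (√(-17605 - 95) - 49831)*(22098 + (20 - ⅓*(-66))) = (√(-17700) - 49831)*(22098 + (20 + 22)) = (10*I*√177 - 49831)*(22098 + 42) = (-49831 + 10*I*√177)*22140 = -1103258340 + 221400*I*√177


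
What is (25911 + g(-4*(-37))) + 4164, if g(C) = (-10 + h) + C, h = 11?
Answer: 30224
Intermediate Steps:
g(C) = 1 + C (g(C) = (-10 + 11) + C = 1 + C)
(25911 + g(-4*(-37))) + 4164 = (25911 + (1 - 4*(-37))) + 4164 = (25911 + (1 + 148)) + 4164 = (25911 + 149) + 4164 = 26060 + 4164 = 30224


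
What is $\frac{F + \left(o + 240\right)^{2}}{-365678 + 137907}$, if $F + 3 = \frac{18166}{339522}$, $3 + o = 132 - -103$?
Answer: $- \frac{37819534424}{38666632731} \approx -0.97809$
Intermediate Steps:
$o = 232$ ($o = -3 + \left(132 - -103\right) = -3 + \left(132 + 103\right) = -3 + 235 = 232$)
$F = - \frac{500200}{169761}$ ($F = -3 + \frac{18166}{339522} = -3 + 18166 \cdot \frac{1}{339522} = -3 + \frac{9083}{169761} = - \frac{500200}{169761} \approx -2.9465$)
$\frac{F + \left(o + 240\right)^{2}}{-365678 + 137907} = \frac{- \frac{500200}{169761} + \left(232 + 240\right)^{2}}{-365678 + 137907} = \frac{- \frac{500200}{169761} + 472^{2}}{-227771} = \left(- \frac{500200}{169761} + 222784\right) \left(- \frac{1}{227771}\right) = \frac{37819534424}{169761} \left(- \frac{1}{227771}\right) = - \frac{37819534424}{38666632731}$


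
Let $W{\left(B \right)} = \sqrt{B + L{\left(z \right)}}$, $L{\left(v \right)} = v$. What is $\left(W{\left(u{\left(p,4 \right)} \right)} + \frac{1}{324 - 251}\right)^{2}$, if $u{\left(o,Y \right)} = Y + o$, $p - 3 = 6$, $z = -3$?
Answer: $\frac{53291}{5329} + \frac{2 \sqrt{10}}{73} \approx 10.087$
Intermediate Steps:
$p = 9$ ($p = 3 + 6 = 9$)
$W{\left(B \right)} = \sqrt{-3 + B}$ ($W{\left(B \right)} = \sqrt{B - 3} = \sqrt{-3 + B}$)
$\left(W{\left(u{\left(p,4 \right)} \right)} + \frac{1}{324 - 251}\right)^{2} = \left(\sqrt{-3 + \left(4 + 9\right)} + \frac{1}{324 - 251}\right)^{2} = \left(\sqrt{-3 + 13} + \frac{1}{324 - 251}\right)^{2} = \left(\sqrt{10} + \frac{1}{324 - 251}\right)^{2} = \left(\sqrt{10} + \frac{1}{73}\right)^{2} = \left(\frac{1}{73} + \sqrt{10}\right)^{2}$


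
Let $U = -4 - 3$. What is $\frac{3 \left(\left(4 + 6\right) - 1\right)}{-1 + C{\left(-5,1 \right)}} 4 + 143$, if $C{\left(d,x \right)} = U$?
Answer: $\frac{259}{2} \approx 129.5$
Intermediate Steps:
$U = -7$
$C{\left(d,x \right)} = -7$
$\frac{3 \left(\left(4 + 6\right) - 1\right)}{-1 + C{\left(-5,1 \right)}} 4 + 143 = \frac{3 \left(\left(4 + 6\right) - 1\right)}{-1 - 7} \cdot 4 + 143 = \frac{3 \left(10 - 1\right)}{-8} \cdot 4 + 143 = 3 \cdot 9 \left(- \frac{1}{8}\right) 4 + 143 = 27 \left(- \frac{1}{8}\right) 4 + 143 = \left(- \frac{27}{8}\right) 4 + 143 = - \frac{27}{2} + 143 = \frac{259}{2}$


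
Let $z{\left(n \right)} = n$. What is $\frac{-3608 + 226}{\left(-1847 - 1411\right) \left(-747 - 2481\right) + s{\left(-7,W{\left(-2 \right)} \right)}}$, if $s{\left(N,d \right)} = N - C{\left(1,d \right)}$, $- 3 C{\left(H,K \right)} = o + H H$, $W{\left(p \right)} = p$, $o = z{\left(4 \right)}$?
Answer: $- \frac{5073}{15775228} \approx -0.00032158$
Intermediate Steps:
$o = 4$
$C{\left(H,K \right)} = - \frac{4}{3} - \frac{H^{2}}{3}$ ($C{\left(H,K \right)} = - \frac{4 + H H}{3} = - \frac{4 + H^{2}}{3} = - \frac{4}{3} - \frac{H^{2}}{3}$)
$s{\left(N,d \right)} = \frac{5}{3} + N$ ($s{\left(N,d \right)} = N - \left(- \frac{4}{3} - \frac{1^{2}}{3}\right) = N - \left(- \frac{4}{3} - \frac{1}{3}\right) = N - - \frac{5}{3} = N + \frac{5}{3} = \frac{5}{3} + N$)
$\frac{-3608 + 226}{\left(-1847 - 1411\right) \left(-747 - 2481\right) + s{\left(-7,W{\left(-2 \right)} \right)}} = \frac{-3608 + 226}{\left(-1847 - 1411\right) \left(-747 - 2481\right) + \left(\frac{5}{3} - 7\right)} = - \frac{3382}{\left(-3258\right) \left(-3228\right) - \frac{16}{3}} = - \frac{3382}{10516824 - \frac{16}{3}} = - \frac{3382}{\frac{31550456}{3}} = \left(-3382\right) \frac{3}{31550456} = - \frac{5073}{15775228}$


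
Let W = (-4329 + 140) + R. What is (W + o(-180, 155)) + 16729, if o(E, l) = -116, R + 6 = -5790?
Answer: 6628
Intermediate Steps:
R = -5796 (R = -6 - 5790 = -5796)
W = -9985 (W = (-4329 + 140) - 5796 = -4189 - 5796 = -9985)
(W + o(-180, 155)) + 16729 = (-9985 - 116) + 16729 = -10101 + 16729 = 6628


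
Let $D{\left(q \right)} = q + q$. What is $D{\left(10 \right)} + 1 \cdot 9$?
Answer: $29$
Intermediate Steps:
$D{\left(q \right)} = 2 q$
$D{\left(10 \right)} + 1 \cdot 9 = 2 \cdot 10 + 1 \cdot 9 = 20 + 9 = 29$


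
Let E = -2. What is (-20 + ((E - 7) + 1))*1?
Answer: -28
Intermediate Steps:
(-20 + ((E - 7) + 1))*1 = (-20 + ((-2 - 7) + 1))*1 = (-20 + (-9 + 1))*1 = (-20 - 8)*1 = -28*1 = -28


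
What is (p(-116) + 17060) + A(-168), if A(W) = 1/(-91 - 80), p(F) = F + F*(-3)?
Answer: 2956931/171 ≈ 17292.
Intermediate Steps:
p(F) = -2*F (p(F) = F - 3*F = -2*F)
A(W) = -1/171 (A(W) = 1/(-171) = -1/171)
(p(-116) + 17060) + A(-168) = (-2*(-116) + 17060) - 1/171 = (232 + 17060) - 1/171 = 17292 - 1/171 = 2956931/171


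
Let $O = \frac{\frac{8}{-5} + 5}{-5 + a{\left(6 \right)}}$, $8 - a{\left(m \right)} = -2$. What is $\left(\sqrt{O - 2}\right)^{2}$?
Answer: $- \frac{33}{25} \approx -1.32$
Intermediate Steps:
$a{\left(m \right)} = 10$ ($a{\left(m \right)} = 8 - -2 = 8 + 2 = 10$)
$O = \frac{17}{25}$ ($O = \frac{\frac{8}{-5} + 5}{-5 + 10} = \frac{8 \left(- \frac{1}{5}\right) + 5}{5} = \left(- \frac{8}{5} + 5\right) \frac{1}{5} = \frac{17}{5} \cdot \frac{1}{5} = \frac{17}{25} \approx 0.68$)
$\left(\sqrt{O - 2}\right)^{2} = \left(\sqrt{\frac{17}{25} - 2}\right)^{2} = \left(\sqrt{- \frac{33}{25}}\right)^{2} = \left(\frac{i \sqrt{33}}{5}\right)^{2} = - \frac{33}{25}$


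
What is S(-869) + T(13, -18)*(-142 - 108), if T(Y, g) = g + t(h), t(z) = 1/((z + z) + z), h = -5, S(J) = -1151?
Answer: 10097/3 ≈ 3365.7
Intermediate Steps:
t(z) = 1/(3*z) (t(z) = 1/(2*z + z) = 1/(3*z))
T(Y, g) = -1/15 + g (T(Y, g) = g + (⅓)/(-5) = g + (⅓)*(-⅕) = g - 1/15 = -1/15 + g)
S(-869) + T(13, -18)*(-142 - 108) = -1151 + (-1/15 - 18)*(-142 - 108) = -1151 - 271/15*(-250) = -1151 + 13550/3 = 10097/3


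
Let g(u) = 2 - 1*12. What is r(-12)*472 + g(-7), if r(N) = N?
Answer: -5674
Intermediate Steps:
g(u) = -10 (g(u) = 2 - 12 = -10)
r(-12)*472 + g(-7) = -12*472 - 10 = -5664 - 10 = -5674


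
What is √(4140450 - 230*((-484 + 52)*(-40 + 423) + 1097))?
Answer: 14*√213995 ≈ 6476.3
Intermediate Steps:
√(4140450 - 230*((-484 + 52)*(-40 + 423) + 1097)) = √(4140450 - 230*(-432*383 + 1097)) = √(4140450 - 230*(-165456 + 1097)) = √(4140450 - 230*(-164359)) = √(4140450 + 37802570) = √41943020 = 14*√213995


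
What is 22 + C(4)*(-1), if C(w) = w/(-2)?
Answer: 24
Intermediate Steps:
C(w) = -w/2 (C(w) = w*(-½) = -w/2)
22 + C(4)*(-1) = 22 - ½*4*(-1) = 22 - 2*(-1) = 22 + 2 = 24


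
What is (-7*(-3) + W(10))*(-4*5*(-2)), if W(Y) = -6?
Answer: 600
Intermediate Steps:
(-7*(-3) + W(10))*(-4*5*(-2)) = (-7*(-3) - 6)*(-4*5*(-2)) = (21 - 6)*(-20*(-2)) = 15*40 = 600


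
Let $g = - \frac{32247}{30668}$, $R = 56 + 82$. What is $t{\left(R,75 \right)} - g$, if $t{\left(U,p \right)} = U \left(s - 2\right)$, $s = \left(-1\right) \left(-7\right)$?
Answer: $\frac{21193167}{30668} \approx 691.05$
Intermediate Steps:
$s = 7$
$R = 138$
$t{\left(U,p \right)} = 5 U$ ($t{\left(U,p \right)} = U \left(7 - 2\right) = U 5 = 5 U$)
$g = - \frac{32247}{30668}$ ($g = \left(-32247\right) \frac{1}{30668} = - \frac{32247}{30668} \approx -1.0515$)
$t{\left(R,75 \right)} - g = 5 \cdot 138 - - \frac{32247}{30668} = 690 + \frac{32247}{30668} = \frac{21193167}{30668}$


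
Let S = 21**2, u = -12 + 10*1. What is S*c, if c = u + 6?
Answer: 1764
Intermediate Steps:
u = -2 (u = -12 + 10 = -2)
c = 4 (c = -2 + 6 = 4)
S = 441
S*c = 441*4 = 1764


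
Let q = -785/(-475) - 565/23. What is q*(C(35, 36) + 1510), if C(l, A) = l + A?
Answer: -79151184/2185 ≈ -36225.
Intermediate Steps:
q = -50064/2185 (q = -785*(-1/475) - 565*1/23 = 157/95 - 565/23 = -50064/2185 ≈ -22.913)
C(l, A) = A + l
q*(C(35, 36) + 1510) = -50064*((36 + 35) + 1510)/2185 = -50064*(71 + 1510)/2185 = -50064/2185*1581 = -79151184/2185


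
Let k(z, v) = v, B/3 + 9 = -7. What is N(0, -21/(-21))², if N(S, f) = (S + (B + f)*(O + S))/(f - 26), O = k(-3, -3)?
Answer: 19881/625 ≈ 31.810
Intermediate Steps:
B = -48 (B = -27 + 3*(-7) = -27 - 21 = -48)
O = -3
N(S, f) = (S + (-48 + f)*(-3 + S))/(-26 + f) (N(S, f) = (S + (-48 + f)*(-3 + S))/(f - 26) = (S + (-48 + f)*(-3 + S))/(-26 + f))
N(0, -21/(-21))² = ((144 - 47*0 - (-63)/(-21) + 0*(-21/(-21)))/(-26 - 21/(-21)))² = ((144 + 0 - (-63)*(-1)/21 + 0*(-21*(-1/21)))/(-26 - 21*(-1/21)))² = ((144 + 0 - 3*1 + 0*1)/(-26 + 1))² = ((144 + 0 - 3 + 0)/(-25))² = (-1/25*141)² = (-141/25)² = 19881/625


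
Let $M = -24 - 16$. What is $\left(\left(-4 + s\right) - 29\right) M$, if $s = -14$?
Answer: $1880$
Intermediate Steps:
$M = -40$ ($M = -24 - 16 = -40$)
$\left(\left(-4 + s\right) - 29\right) M = \left(\left(-4 - 14\right) - 29\right) \left(-40\right) = \left(-18 - 29\right) \left(-40\right) = \left(-47\right) \left(-40\right) = 1880$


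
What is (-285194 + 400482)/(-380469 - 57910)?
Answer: -115288/438379 ≈ -0.26299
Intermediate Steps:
(-285194 + 400482)/(-380469 - 57910) = 115288/(-438379) = 115288*(-1/438379) = -115288/438379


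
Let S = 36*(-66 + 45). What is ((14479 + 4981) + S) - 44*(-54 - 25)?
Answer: 22180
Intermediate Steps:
S = -756 (S = 36*(-21) = -756)
((14479 + 4981) + S) - 44*(-54 - 25) = ((14479 + 4981) - 756) - 44*(-54 - 25) = (19460 - 756) - 44*(-79) = 18704 + 3476 = 22180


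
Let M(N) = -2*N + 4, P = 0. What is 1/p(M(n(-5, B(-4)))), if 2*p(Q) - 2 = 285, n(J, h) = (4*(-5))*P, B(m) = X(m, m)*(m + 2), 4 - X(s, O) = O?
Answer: 2/287 ≈ 0.0069686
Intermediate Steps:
X(s, O) = 4 - O
B(m) = (2 + m)*(4 - m) (B(m) = (4 - m)*(m + 2) = (4 - m)*(2 + m) = (2 + m)*(4 - m))
n(J, h) = 0 (n(J, h) = (4*(-5))*0 = -20*0 = 0)
M(N) = 4 - 2*N
p(Q) = 287/2 (p(Q) = 1 + (½)*285 = 1 + 285/2 = 287/2)
1/p(M(n(-5, B(-4)))) = 1/(287/2) = 2/287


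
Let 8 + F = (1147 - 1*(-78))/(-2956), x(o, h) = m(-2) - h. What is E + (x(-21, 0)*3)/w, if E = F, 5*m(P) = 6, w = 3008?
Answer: -46754589/5557280 ≈ -8.4132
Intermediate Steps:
m(P) = 6/5 (m(P) = (1/5)*6 = 6/5)
x(o, h) = 6/5 - h
F = -24873/2956 (F = -8 + (1147 - 1*(-78))/(-2956) = -8 + (1147 + 78)*(-1/2956) = -8 + 1225*(-1/2956) = -8 - 1225/2956 = -24873/2956 ≈ -8.4144)
E = -24873/2956 ≈ -8.4144
E + (x(-21, 0)*3)/w = -24873/2956 + ((6/5 - 1*0)*3)/3008 = -24873/2956 + ((6/5 + 0)*3)*(1/3008) = -24873/2956 + ((6/5)*3)*(1/3008) = -24873/2956 + (18/5)*(1/3008) = -24873/2956 + 9/7520 = -46754589/5557280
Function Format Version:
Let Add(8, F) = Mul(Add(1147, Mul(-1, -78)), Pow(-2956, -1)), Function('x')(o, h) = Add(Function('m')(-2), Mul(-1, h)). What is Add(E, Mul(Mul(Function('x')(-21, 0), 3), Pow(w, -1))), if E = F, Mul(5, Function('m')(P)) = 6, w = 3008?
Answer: Rational(-46754589, 5557280) ≈ -8.4132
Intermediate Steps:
Function('m')(P) = Rational(6, 5) (Function('m')(P) = Mul(Rational(1, 5), 6) = Rational(6, 5))
Function('x')(o, h) = Add(Rational(6, 5), Mul(-1, h))
F = Rational(-24873, 2956) (F = Add(-8, Mul(Add(1147, Mul(-1, -78)), Pow(-2956, -1))) = Add(-8, Mul(Add(1147, 78), Rational(-1, 2956))) = Add(-8, Mul(1225, Rational(-1, 2956))) = Add(-8, Rational(-1225, 2956)) = Rational(-24873, 2956) ≈ -8.4144)
E = Rational(-24873, 2956) ≈ -8.4144
Add(E, Mul(Mul(Function('x')(-21, 0), 3), Pow(w, -1))) = Add(Rational(-24873, 2956), Mul(Mul(Add(Rational(6, 5), Mul(-1, 0)), 3), Pow(3008, -1))) = Add(Rational(-24873, 2956), Mul(Mul(Add(Rational(6, 5), 0), 3), Rational(1, 3008))) = Add(Rational(-24873, 2956), Mul(Mul(Rational(6, 5), 3), Rational(1, 3008))) = Add(Rational(-24873, 2956), Mul(Rational(18, 5), Rational(1, 3008))) = Add(Rational(-24873, 2956), Rational(9, 7520)) = Rational(-46754589, 5557280)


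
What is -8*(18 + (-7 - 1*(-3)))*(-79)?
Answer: 8848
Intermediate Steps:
-8*(18 + (-7 - 1*(-3)))*(-79) = -8*(18 + (-7 + 3))*(-79) = -8*(18 - 4)*(-79) = -8*14*(-79) = -112*(-79) = 8848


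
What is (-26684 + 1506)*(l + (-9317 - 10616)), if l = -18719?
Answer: 973180056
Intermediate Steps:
(-26684 + 1506)*(l + (-9317 - 10616)) = (-26684 + 1506)*(-18719 + (-9317 - 10616)) = -25178*(-18719 - 19933) = -25178*(-38652) = 973180056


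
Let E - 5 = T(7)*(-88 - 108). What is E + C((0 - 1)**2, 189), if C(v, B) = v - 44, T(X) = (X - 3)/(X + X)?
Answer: -94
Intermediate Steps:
T(X) = (-3 + X)/(2*X) (T(X) = (-3 + X)/((2*X)) = (-3 + X)*(1/(2*X)) = (-3 + X)/(2*X))
C(v, B) = -44 + v
E = -51 (E = 5 + ((1/2)*(-3 + 7)/7)*(-88 - 108) = 5 + ((1/2)*(1/7)*4)*(-196) = 5 + (2/7)*(-196) = 5 - 56 = -51)
E + C((0 - 1)**2, 189) = -51 + (-44 + (0 - 1)**2) = -51 + (-44 + (-1)**2) = -51 + (-44 + 1) = -51 - 43 = -94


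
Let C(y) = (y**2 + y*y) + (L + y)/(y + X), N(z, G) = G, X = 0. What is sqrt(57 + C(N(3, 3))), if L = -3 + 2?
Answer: sqrt(681)/3 ≈ 8.6987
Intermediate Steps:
L = -1
C(y) = 2*y**2 + (-1 + y)/y (C(y) = (y**2 + y*y) + (-1 + y)/(y + 0) = (y**2 + y**2) + (-1 + y)/y = 2*y**2 + (-1 + y)/y)
sqrt(57 + C(N(3, 3))) = sqrt(57 + (-1 + 3 + 2*3**3)/3) = sqrt(57 + (-1 + 3 + 2*27)/3) = sqrt(57 + (-1 + 3 + 54)/3) = sqrt(57 + (1/3)*56) = sqrt(57 + 56/3) = sqrt(227/3) = sqrt(681)/3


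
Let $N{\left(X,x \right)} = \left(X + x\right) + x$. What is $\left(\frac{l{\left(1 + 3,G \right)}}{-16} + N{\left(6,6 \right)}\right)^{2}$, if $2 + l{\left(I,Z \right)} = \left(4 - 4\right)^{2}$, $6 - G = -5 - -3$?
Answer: $\frac{21025}{64} \approx 328.52$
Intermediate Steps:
$G = 8$ ($G = 6 - \left(-5 - -3\right) = 6 - \left(-5 + 3\right) = 6 - -2 = 6 + 2 = 8$)
$l{\left(I,Z \right)} = -2$ ($l{\left(I,Z \right)} = -2 + \left(4 - 4\right)^{2} = -2 + 0^{2} = -2 + 0 = -2$)
$N{\left(X,x \right)} = X + 2 x$
$\left(\frac{l{\left(1 + 3,G \right)}}{-16} + N{\left(6,6 \right)}\right)^{2} = \left(- \frac{2}{-16} + \left(6 + 2 \cdot 6\right)\right)^{2} = \left(\left(-2\right) \left(- \frac{1}{16}\right) + \left(6 + 12\right)\right)^{2} = \left(\frac{1}{8} + 18\right)^{2} = \left(\frac{145}{8}\right)^{2} = \frac{21025}{64}$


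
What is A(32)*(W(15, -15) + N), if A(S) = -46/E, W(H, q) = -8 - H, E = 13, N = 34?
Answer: -506/13 ≈ -38.923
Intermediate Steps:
A(S) = -46/13
A(32)*(W(15, -15) + N) = -46*((-8 - 1*15) + 34)/13 = -46*((-8 - 15) + 34)/13 = -46*(-23 + 34)/13 = -46/13*11 = -506/13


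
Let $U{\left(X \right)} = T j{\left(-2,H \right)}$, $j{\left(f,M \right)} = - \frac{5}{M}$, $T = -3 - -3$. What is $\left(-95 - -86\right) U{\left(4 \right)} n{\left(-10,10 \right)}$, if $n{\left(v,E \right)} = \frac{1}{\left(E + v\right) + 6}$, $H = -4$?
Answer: $0$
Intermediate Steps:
$T = 0$ ($T = -3 + 3 = 0$)
$n{\left(v,E \right)} = \frac{1}{6 + E + v}$
$U{\left(X \right)} = 0$ ($U{\left(X \right)} = 0 \left(- \frac{5}{-4}\right) = 0 \left(\left(-5\right) \left(- \frac{1}{4}\right)\right) = 0 \cdot \frac{5}{4} = 0$)
$\left(-95 - -86\right) U{\left(4 \right)} n{\left(-10,10 \right)} = \frac{\left(-95 - -86\right) 0}{6 + 10 - 10} = \frac{\left(-95 + 86\right) 0}{6} = \left(-9\right) 0 \cdot \frac{1}{6} = 0 \cdot \frac{1}{6} = 0$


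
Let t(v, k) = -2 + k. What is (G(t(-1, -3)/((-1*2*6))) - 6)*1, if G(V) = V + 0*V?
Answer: -67/12 ≈ -5.5833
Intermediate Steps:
G(V) = V (G(V) = V + 0 = V)
(G(t(-1, -3)/((-1*2*6))) - 6)*1 = ((-2 - 3)/((-1*2*6)) - 6)*1 = (-5/((-2*6)) - 6)*1 = (-5/(-12) - 6)*1 = (-5*(-1/12) - 6)*1 = (5/12 - 6)*1 = -67/12*1 = -67/12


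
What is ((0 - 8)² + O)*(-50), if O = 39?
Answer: -5150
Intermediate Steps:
((0 - 8)² + O)*(-50) = ((0 - 8)² + 39)*(-50) = ((-8)² + 39)*(-50) = (64 + 39)*(-50) = 103*(-50) = -5150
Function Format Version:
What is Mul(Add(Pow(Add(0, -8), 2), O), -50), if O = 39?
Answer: -5150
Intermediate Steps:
Mul(Add(Pow(Add(0, -8), 2), O), -50) = Mul(Add(Pow(Add(0, -8), 2), 39), -50) = Mul(Add(Pow(-8, 2), 39), -50) = Mul(Add(64, 39), -50) = Mul(103, -50) = -5150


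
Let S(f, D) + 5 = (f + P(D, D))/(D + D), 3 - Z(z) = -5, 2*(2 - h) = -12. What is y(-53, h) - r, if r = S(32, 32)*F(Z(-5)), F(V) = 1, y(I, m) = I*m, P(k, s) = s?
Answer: -420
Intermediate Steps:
h = 8 (h = 2 - ½*(-12) = 2 + 6 = 8)
Z(z) = 8 (Z(z) = 3 - 1*(-5) = 3 + 5 = 8)
S(f, D) = -5 + (D + f)/(2*D) (S(f, D) = -5 + (f + D)/(D + D) = -5 + (D + f)/((2*D)) = -5 + (D + f)*(1/(2*D)) = -5 + (D + f)/(2*D))
r = -4 (r = ((½)*(32 - 9*32)/32)*1 = ((½)*(1/32)*(32 - 288))*1 = ((½)*(1/32)*(-256))*1 = -4*1 = -4)
y(-53, h) - r = -53*8 - 1*(-4) = -424 + 4 = -420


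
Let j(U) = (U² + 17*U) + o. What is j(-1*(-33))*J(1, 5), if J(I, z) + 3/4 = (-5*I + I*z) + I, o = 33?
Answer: 1683/4 ≈ 420.75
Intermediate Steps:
J(I, z) = -¾ - 4*I + I*z (J(I, z) = -¾ + ((-5*I + I*z) + I) = -¾ + (-4*I + I*z) = -¾ - 4*I + I*z)
j(U) = 33 + U² + 17*U (j(U) = (U² + 17*U) + 33 = 33 + U² + 17*U)
j(-1*(-33))*J(1, 5) = (33 + (-1*(-33))² + 17*(-1*(-33)))*(-¾ - 4*1 + 1*5) = (33 + 33² + 17*33)*(-¾ - 4 + 5) = (33 + 1089 + 561)*(¼) = 1683*(¼) = 1683/4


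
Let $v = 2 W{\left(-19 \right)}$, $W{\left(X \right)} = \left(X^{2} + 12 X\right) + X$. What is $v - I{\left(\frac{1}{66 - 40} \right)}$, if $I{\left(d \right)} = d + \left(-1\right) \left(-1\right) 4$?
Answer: $\frac{5823}{26} \approx 223.96$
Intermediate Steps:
$W{\left(X \right)} = X^{2} + 13 X$
$I{\left(d \right)} = 4 + d$ ($I{\left(d \right)} = d + 1 \cdot 4 = d + 4 = 4 + d$)
$v = 228$ ($v = 2 \left(- 19 \left(13 - 19\right)\right) = 2 \left(\left(-19\right) \left(-6\right)\right) = 2 \cdot 114 = 228$)
$v - I{\left(\frac{1}{66 - 40} \right)} = 228 - \left(4 + \frac{1}{66 - 40}\right) = 228 - \left(4 + \frac{1}{26}\right) = 228 - \frac{105}{26} = \frac{5823}{26}$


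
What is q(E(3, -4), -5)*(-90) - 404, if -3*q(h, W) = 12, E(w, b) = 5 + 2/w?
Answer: -44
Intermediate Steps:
q(h, W) = -4 (q(h, W) = -⅓*12 = -4)
q(E(3, -4), -5)*(-90) - 404 = -4*(-90) - 404 = 360 - 404 = -44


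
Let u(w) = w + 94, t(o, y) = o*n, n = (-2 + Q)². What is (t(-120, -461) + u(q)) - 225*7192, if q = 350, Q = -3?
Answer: -1620756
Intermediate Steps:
n = 25 (n = (-2 - 3)² = (-5)² = 25)
t(o, y) = 25*o (t(o, y) = o*25 = 25*o)
u(w) = 94 + w
(t(-120, -461) + u(q)) - 225*7192 = (25*(-120) + (94 + 350)) - 225*7192 = (-3000 + 444) - 1618200 = -2556 - 1618200 = -1620756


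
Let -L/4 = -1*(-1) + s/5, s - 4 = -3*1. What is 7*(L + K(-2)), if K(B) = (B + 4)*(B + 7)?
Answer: 182/5 ≈ 36.400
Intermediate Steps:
s = 1 (s = 4 - 3*1 = 4 - 3 = 1)
L = -24/5 (L = -4*(-1*(-1) + 1/5) = -4*(1 + 1*(⅕)) = -4*(1 + ⅕) = -4*6/5 = -24/5 ≈ -4.8000)
K(B) = (4 + B)*(7 + B)
7*(L + K(-2)) = 7*(-24/5 + (28 + (-2)² + 11*(-2))) = 7*(-24/5 + (28 + 4 - 22)) = 7*(-24/5 + 10) = 7*(26/5) = 182/5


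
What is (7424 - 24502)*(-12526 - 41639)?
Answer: 925029870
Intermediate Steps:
(7424 - 24502)*(-12526 - 41639) = -17078*(-54165) = 925029870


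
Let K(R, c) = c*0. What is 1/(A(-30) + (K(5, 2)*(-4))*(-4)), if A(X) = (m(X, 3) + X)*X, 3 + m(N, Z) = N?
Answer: 1/1890 ≈ 0.00052910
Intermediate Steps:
m(N, Z) = -3 + N
K(R, c) = 0
A(X) = X*(-3 + 2*X) (A(X) = ((-3 + X) + X)*X = (-3 + 2*X)*X = X*(-3 + 2*X))
1/(A(-30) + (K(5, 2)*(-4))*(-4)) = 1/(-30*(-3 + 2*(-30)) + (0*(-4))*(-4)) = 1/(-30*(-3 - 60) + 0*(-4)) = 1/(-30*(-63) + 0) = 1/(1890 + 0) = 1/1890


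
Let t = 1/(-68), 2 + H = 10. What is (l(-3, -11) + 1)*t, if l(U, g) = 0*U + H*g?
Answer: 87/68 ≈ 1.2794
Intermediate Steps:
H = 8 (H = -2 + 10 = 8)
t = -1/68 ≈ -0.014706
l(U, g) = 8*g (l(U, g) = 0*U + 8*g = 0 + 8*g = 8*g)
(l(-3, -11) + 1)*t = (8*(-11) + 1)*(-1/68) = (-88 + 1)*(-1/68) = -87*(-1/68) = 87/68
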